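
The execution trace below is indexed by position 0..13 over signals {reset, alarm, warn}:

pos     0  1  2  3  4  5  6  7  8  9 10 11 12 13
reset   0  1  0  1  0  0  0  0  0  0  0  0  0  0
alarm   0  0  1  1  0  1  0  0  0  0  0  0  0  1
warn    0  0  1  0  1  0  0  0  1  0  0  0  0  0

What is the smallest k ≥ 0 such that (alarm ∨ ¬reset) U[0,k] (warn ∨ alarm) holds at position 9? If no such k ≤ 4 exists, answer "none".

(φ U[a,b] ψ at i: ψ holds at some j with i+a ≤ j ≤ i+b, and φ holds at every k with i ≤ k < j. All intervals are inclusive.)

4

Need earliest j ≥ 9 with (warn ∨ alarm), and (alarm ∨ ¬reset) at every k in [9,j-1].
  j=9: rhs fails.
  j=10: rhs fails.
  j=11: rhs fails.
  j=12: rhs fails.
  j=13: rhs holds; lhs holds on [9,12]. k = 4.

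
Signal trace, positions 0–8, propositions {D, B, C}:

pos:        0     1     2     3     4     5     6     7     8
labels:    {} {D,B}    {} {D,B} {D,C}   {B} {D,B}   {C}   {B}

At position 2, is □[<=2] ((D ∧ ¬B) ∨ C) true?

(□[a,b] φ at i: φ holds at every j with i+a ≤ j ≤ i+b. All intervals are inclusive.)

Does not hold

Check ((D ∧ ¬B) ∨ C) at every j in [2,4]:
  j=2: false
  j=3: false
  j=4: true
Fails at j=2 → formula fails.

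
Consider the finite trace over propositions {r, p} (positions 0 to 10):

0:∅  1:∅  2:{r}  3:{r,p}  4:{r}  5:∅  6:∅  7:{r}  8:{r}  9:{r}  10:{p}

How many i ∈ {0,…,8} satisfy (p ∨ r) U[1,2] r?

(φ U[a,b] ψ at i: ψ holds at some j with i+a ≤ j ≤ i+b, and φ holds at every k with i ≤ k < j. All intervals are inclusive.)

4

Evaluate at each i in [0,8]:
  i=0: ✗ (lhs fails at k=0 before rhs at j=2)
  i=1: ✗ (lhs fails at k=1 before rhs at j=2)
  i=2: ✓ (rhs at j=3; lhs holds on [2,2])
  i=3: ✓ (rhs at j=4; lhs holds on [3,3])
  i=4: ✗ (no rhs in [5,6])
  i=5: ✗ (lhs fails at k=5 before rhs at j=7)
  i=6: ✗ (lhs fails at k=6 before rhs at j=7)
  i=7: ✓ (rhs at j=8; lhs holds on [7,7])
  i=8: ✓ (rhs at j=9; lhs holds on [8,8])
Positions where it holds: {2, 3, 7, 8} → 4.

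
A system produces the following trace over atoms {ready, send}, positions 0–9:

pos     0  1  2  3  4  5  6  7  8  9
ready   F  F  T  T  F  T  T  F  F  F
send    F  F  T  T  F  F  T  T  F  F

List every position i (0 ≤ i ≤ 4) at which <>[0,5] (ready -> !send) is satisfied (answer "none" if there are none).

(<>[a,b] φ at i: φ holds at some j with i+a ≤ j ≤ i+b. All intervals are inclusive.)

0, 1, 2, 3, 4

Evaluate at each i in [0,4]:
  i=0: ✓ (witness j=0)
  i=1: ✓ (witness j=1)
  i=2: ✓ (witness j=4)
  i=3: ✓ (witness j=4)
  i=4: ✓ (witness j=4)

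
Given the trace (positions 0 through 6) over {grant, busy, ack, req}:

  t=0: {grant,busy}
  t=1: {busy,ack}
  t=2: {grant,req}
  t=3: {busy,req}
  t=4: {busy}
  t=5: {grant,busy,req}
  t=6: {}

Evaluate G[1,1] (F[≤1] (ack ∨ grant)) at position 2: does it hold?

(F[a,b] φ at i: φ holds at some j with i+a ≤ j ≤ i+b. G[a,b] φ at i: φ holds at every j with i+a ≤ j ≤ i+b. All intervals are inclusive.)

Check F[≤1] (ack ∨ grant) at every j in [3,3]:
  j=3: fails (none in [3,4])
Fails at j=3 → formula fails.

No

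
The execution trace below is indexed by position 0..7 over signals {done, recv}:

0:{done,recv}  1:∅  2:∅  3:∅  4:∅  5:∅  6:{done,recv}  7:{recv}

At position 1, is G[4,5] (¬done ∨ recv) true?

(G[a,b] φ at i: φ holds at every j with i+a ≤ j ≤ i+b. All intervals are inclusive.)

Yes

Check (¬done ∨ recv) at every j in [5,6]:
  j=5: true
  j=6: true
All positions satisfy it → formula holds.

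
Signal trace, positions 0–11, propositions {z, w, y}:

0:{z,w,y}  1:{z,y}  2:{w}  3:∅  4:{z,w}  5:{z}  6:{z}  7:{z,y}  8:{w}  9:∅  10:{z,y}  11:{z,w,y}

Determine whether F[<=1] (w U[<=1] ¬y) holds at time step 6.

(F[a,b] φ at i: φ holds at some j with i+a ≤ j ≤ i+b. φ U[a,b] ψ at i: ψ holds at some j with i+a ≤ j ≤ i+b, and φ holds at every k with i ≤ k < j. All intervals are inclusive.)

True

Check (w U[<=1] ¬y) at each j in [6,7]:
  j=6: holds
  j=7: fails
Found at j=6 → formula holds.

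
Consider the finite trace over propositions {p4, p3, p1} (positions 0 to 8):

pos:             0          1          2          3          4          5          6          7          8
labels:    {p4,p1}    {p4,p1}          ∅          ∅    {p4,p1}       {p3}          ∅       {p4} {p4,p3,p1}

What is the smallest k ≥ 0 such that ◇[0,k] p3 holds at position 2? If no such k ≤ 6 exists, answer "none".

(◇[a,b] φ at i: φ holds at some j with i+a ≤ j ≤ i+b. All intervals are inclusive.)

3

Scan j = 2,3,… for p3:
  j=2: fails
  j=3: fails
  j=4: fails
  j=5: holds
First hit at j=5, so smallest k = 5-2 = 3.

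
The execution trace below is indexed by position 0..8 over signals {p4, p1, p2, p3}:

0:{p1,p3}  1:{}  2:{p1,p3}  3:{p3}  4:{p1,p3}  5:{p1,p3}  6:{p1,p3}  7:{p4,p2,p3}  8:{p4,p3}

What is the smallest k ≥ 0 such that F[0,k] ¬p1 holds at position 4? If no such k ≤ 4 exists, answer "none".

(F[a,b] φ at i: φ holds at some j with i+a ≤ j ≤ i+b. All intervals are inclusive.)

3

Scan j = 4,5,… for ¬p1:
  j=4: fails
  j=5: fails
  j=6: fails
  j=7: holds
First hit at j=7, so smallest k = 7-4 = 3.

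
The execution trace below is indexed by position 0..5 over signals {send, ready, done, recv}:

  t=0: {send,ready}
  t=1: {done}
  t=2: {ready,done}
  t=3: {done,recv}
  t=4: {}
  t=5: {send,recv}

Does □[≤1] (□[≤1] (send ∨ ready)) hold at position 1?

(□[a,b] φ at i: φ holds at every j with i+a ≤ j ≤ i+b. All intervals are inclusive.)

Does not hold

Check □[≤1] (send ∨ ready) at every j in [1,2]:
  j=1: fails at 1
  j=2: fails at 3
Fails at j=1 → formula fails.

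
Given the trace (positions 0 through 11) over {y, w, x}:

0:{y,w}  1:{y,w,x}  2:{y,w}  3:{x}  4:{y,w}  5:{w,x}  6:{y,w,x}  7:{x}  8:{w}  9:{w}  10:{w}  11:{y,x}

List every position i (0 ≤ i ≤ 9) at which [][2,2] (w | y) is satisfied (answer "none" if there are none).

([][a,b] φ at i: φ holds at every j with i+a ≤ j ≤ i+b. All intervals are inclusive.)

0, 2, 3, 4, 6, 7, 8, 9

Evaluate at each i in [0,9]:
  i=0: ✓ (all of [2,2])
  i=1: ✗ (fails at j=3)
  i=2: ✓ (all of [4,4])
  i=3: ✓ (all of [5,5])
  i=4: ✓ (all of [6,6])
  i=5: ✗ (fails at j=7)
  i=6: ✓ (all of [8,8])
  i=7: ✓ (all of [9,9])
  i=8: ✓ (all of [10,10])
  i=9: ✓ (all of [11,11])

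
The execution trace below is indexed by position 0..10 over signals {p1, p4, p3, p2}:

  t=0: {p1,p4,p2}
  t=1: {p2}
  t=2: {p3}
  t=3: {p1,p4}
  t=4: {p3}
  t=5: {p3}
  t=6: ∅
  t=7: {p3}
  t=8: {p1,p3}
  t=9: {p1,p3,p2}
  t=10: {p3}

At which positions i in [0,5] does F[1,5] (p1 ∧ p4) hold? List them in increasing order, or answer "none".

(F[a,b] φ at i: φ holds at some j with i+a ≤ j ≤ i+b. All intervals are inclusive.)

0, 1, 2

Evaluate at each i in [0,5]:
  i=0: ✓ (witness j=3)
  i=1: ✓ (witness j=3)
  i=2: ✓ (witness j=3)
  i=3: ✗ (none in [4,8])
  i=4: ✗ (none in [5,9])
  i=5: ✗ (none in [6,10])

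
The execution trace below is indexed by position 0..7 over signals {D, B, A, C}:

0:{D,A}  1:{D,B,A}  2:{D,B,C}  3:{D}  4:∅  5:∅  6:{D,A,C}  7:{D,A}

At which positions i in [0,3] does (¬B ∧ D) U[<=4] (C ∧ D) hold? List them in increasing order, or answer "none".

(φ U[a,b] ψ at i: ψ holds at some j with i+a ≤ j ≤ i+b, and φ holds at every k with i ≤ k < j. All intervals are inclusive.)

2

Evaluate at each i in [0,3]:
  i=0: ✗ (lhs fails at k=1 before rhs at j=2)
  i=1: ✗ (lhs fails at k=1 before rhs at j=2)
  i=2: ✓ (rhs at j=2)
  i=3: ✗ (lhs fails at k=4 before rhs at j=6)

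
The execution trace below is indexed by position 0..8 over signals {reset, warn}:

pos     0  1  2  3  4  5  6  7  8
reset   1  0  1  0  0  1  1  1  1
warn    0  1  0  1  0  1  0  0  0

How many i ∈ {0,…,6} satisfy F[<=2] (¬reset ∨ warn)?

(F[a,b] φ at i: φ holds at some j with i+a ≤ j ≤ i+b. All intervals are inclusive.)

Evaluate at each i in [0,6]:
  i=0: ✓ (witness j=1)
  i=1: ✓ (witness j=1)
  i=2: ✓ (witness j=3)
  i=3: ✓ (witness j=3)
  i=4: ✓ (witness j=4)
  i=5: ✓ (witness j=5)
  i=6: ✗ (none in [6,8])
Positions where it holds: {0, 1, 2, 3, 4, 5} → 6.

6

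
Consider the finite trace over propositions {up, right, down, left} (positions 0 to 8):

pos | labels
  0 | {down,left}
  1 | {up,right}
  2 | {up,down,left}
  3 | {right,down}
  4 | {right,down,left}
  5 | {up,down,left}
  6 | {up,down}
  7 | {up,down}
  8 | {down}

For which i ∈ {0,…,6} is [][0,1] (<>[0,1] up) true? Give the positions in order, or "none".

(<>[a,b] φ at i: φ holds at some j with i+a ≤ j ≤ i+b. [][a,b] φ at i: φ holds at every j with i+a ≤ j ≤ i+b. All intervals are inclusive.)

0, 1, 4, 5, 6

Evaluate at each i in [0,6]:
  i=0: ✓ (all of [0,1])
  i=1: ✓ (all of [1,2])
  i=2: ✗ (fails at j=3)
  i=3: ✗ (fails at j=3)
  i=4: ✓ (all of [4,5])
  i=5: ✓ (all of [5,6])
  i=6: ✓ (all of [6,7])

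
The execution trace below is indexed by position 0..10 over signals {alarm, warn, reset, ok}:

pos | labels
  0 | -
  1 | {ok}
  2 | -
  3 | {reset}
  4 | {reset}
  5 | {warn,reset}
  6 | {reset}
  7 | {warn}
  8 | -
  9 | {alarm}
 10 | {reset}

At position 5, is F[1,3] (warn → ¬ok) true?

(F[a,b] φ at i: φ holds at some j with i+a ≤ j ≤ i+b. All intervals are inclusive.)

Holds

Check (warn → ¬ok) at each j in [6,8]:
  j=6: true
  j=7: true
  j=8: true
Found at j=6 → formula holds.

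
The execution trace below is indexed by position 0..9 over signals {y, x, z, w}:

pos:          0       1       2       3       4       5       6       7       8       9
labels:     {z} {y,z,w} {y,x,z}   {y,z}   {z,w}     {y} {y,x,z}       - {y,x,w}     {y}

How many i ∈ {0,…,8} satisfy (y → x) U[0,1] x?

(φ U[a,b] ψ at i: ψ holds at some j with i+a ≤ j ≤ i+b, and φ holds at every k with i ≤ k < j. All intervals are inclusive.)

Evaluate at each i in [0,8]:
  i=0: ✗ (no rhs in [0,1])
  i=1: ✗ (lhs fails at k=1 before rhs at j=2)
  i=2: ✓ (rhs at j=2)
  i=3: ✗ (no rhs in [3,4])
  i=4: ✗ (no rhs in [4,5])
  i=5: ✗ (lhs fails at k=5 before rhs at j=6)
  i=6: ✓ (rhs at j=6)
  i=7: ✓ (rhs at j=8; lhs holds on [7,7])
  i=8: ✓ (rhs at j=8)
Positions where it holds: {2, 6, 7, 8} → 4.

4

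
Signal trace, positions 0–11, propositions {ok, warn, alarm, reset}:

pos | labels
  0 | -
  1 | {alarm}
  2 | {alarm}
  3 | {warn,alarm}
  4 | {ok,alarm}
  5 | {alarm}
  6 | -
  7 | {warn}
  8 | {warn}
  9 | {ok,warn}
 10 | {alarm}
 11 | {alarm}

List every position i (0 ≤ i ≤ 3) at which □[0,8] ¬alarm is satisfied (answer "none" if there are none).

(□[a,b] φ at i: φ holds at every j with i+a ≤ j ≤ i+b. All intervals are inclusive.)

Evaluate at each i in [0,3]:
  i=0: ✗ (fails at j=1)
  i=1: ✗ (fails at j=1)
  i=2: ✗ (fails at j=2)
  i=3: ✗ (fails at j=3)

none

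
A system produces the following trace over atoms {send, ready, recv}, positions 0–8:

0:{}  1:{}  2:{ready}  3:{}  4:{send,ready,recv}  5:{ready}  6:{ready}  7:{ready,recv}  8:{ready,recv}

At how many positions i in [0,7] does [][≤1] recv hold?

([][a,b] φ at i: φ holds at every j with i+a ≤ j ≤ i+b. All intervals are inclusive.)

1

Evaluate at each i in [0,7]:
  i=0: ✗ (fails at j=0)
  i=1: ✗ (fails at j=1)
  i=2: ✗ (fails at j=2)
  i=3: ✗ (fails at j=3)
  i=4: ✗ (fails at j=5)
  i=5: ✗ (fails at j=5)
  i=6: ✗ (fails at j=6)
  i=7: ✓ (all of [7,8])
Positions where it holds: {7} → 1.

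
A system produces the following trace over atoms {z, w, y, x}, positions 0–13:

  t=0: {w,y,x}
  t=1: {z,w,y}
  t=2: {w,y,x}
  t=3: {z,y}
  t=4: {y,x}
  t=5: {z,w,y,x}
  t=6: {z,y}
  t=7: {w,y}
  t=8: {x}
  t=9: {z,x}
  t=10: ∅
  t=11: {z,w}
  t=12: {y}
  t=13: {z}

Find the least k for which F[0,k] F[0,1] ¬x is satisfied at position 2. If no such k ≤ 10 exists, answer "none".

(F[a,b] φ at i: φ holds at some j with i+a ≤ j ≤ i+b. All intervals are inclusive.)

Scan j = 2,3,… for F[0,1] ¬x:
  j=2: holds
First hit at j=2, so smallest k = 2-2 = 0.

0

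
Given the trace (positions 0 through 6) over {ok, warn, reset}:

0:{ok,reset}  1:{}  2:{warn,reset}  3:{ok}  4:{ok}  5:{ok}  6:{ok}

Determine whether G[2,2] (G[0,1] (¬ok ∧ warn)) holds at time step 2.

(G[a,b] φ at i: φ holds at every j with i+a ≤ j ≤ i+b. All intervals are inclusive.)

Check G[0,1] (¬ok ∧ warn) at every j in [4,4]:
  j=4: fails at 4
Fails at j=4 → formula fails.

False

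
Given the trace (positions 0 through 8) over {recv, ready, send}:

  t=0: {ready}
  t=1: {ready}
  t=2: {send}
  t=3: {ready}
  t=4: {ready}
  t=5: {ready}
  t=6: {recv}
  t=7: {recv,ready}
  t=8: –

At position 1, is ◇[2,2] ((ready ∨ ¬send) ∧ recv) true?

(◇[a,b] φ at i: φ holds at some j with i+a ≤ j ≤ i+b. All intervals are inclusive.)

Check ((ready ∨ ¬send) ∧ recv) at each j in [3,3]:
  j=3: false
No position in the window satisfies it → formula fails.

False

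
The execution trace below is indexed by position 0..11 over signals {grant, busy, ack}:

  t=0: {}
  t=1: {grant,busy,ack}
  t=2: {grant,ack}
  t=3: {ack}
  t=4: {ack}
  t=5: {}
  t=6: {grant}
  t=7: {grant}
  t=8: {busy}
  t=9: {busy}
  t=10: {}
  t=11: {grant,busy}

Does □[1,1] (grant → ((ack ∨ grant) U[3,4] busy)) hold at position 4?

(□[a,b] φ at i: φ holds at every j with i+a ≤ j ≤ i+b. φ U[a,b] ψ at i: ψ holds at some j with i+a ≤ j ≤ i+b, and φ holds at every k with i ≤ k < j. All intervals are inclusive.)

Yes

Check (grant → ((ack ∨ grant) U[3,4] busy)) at every j in [5,5]:
  j=5: antecedent false → ✓
All positions satisfy it → formula holds.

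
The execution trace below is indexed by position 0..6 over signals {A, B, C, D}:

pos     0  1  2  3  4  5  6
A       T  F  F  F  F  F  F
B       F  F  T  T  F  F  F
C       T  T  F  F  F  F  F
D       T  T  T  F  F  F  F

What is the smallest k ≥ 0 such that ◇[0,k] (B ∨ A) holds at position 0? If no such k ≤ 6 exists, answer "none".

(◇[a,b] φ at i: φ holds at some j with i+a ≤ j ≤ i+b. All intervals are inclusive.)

Scan j = 0,1,… for (B ∨ A):
  j=0: holds
First hit at j=0, so smallest k = 0-0 = 0.

0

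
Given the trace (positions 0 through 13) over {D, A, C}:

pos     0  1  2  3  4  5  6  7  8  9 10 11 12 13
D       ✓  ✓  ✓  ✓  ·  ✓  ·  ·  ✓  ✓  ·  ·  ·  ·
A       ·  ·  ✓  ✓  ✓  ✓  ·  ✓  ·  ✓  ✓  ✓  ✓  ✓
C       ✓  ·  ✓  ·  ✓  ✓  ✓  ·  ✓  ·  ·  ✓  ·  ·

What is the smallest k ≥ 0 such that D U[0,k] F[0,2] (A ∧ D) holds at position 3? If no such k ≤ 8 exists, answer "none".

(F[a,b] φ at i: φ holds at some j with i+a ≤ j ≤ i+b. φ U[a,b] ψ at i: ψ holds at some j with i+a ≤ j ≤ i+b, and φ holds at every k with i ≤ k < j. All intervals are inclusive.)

Need earliest j ≥ 3 with F[0,2] (A ∧ D), and D at every k in [3,j-1].
  j=3: rhs holds (empty prefix). k = 0.

0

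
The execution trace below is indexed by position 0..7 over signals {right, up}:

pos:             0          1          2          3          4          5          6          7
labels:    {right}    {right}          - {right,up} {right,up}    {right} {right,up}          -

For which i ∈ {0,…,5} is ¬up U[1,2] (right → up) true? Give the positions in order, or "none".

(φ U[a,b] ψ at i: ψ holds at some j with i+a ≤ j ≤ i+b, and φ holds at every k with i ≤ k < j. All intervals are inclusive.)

Evaluate at each i in [0,5]:
  i=0: ✓ (rhs at j=2; lhs holds on [0,1])
  i=1: ✓ (rhs at j=2; lhs holds on [1,1])
  i=2: ✓ (rhs at j=3; lhs holds on [2,2])
  i=3: ✗ (lhs fails at k=3 before rhs at j=4)
  i=4: ✗ (lhs fails at k=4 before rhs at j=6)
  i=5: ✓ (rhs at j=6; lhs holds on [5,5])

0, 1, 2, 5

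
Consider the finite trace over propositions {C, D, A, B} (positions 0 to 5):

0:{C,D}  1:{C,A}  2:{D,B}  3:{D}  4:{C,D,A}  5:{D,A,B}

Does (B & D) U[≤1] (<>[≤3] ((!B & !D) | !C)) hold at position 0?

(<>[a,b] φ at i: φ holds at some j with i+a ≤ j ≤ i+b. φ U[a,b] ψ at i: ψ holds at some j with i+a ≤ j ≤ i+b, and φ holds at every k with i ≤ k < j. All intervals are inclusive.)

True

Need some j in [0,1] with <>[≤3] ((!B & !D) | !C), and (B & D) at every k in [0,j-1].
  j=0: <>[≤3] ((!B & !D) | !C) holds; no prefix to check → satisfied.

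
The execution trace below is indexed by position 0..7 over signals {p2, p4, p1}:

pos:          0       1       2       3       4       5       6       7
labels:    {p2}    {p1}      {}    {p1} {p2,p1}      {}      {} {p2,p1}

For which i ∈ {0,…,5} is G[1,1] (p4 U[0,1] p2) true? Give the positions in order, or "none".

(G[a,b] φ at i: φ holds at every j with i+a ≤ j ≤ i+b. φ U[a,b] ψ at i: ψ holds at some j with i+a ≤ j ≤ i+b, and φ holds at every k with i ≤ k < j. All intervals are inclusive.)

3

Evaluate at each i in [0,5]:
  i=0: ✗ (fails at j=1)
  i=1: ✗ (fails at j=2)
  i=2: ✗ (fails at j=3)
  i=3: ✓ (all of [4,4])
  i=4: ✗ (fails at j=5)
  i=5: ✗ (fails at j=6)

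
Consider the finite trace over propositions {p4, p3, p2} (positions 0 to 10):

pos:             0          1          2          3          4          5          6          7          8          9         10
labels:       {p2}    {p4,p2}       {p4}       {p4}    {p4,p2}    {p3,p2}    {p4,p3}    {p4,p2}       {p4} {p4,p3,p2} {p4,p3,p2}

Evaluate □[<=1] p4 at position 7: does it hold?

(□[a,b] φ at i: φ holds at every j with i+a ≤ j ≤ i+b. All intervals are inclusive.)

Check p4 at every j in [7,8]:
  j=7: true
  j=8: true
All positions satisfy it → formula holds.

Yes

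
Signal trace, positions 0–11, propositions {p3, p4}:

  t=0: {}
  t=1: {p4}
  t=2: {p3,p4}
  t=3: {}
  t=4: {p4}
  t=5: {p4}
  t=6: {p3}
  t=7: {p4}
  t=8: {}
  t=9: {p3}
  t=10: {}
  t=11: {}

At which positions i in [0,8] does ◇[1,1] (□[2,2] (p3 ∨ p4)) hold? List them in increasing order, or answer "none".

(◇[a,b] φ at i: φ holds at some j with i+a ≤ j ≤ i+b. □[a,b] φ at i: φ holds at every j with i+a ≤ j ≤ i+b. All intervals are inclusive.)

Evaluate at each i in [0,8]:
  i=0: ✗ (none in [1,1])
  i=1: ✓ (witness j=2)
  i=2: ✓ (witness j=3)
  i=3: ✓ (witness j=4)
  i=4: ✓ (witness j=5)
  i=5: ✗ (none in [6,6])
  i=6: ✓ (witness j=7)
  i=7: ✗ (none in [8,8])
  i=8: ✗ (none in [9,9])

1, 2, 3, 4, 6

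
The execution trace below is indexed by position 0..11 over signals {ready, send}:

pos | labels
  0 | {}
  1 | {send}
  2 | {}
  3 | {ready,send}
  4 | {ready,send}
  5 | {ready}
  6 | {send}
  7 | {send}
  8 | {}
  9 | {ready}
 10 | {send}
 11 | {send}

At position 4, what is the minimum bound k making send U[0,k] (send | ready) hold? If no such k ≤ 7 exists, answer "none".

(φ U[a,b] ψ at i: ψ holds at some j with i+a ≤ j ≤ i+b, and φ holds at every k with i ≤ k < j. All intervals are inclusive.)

Need earliest j ≥ 4 with (send | ready), and send at every k in [4,j-1].
  j=4: rhs holds (empty prefix). k = 0.

0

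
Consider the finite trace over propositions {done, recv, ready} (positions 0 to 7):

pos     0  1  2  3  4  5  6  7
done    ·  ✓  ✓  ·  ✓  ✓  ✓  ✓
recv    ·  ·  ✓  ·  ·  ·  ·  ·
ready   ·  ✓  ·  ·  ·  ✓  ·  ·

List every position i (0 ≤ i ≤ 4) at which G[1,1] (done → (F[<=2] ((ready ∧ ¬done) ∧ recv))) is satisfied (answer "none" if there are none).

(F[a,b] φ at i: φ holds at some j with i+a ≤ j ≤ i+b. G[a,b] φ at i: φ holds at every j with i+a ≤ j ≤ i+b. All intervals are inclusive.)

Evaluate at each i in [0,4]:
  i=0: ✗ (fails at j=1)
  i=1: ✗ (fails at j=2)
  i=2: ✓ (all of [3,3])
  i=3: ✗ (fails at j=4)
  i=4: ✗ (fails at j=5)

2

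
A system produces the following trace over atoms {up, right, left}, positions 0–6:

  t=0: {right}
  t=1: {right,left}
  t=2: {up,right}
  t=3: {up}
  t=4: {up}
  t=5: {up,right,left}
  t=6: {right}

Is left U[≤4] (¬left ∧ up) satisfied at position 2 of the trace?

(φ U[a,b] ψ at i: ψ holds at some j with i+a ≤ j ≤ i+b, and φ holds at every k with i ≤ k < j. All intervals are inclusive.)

True

Need some j in [2,6] with (¬left ∧ up), and left at every k in [2,j-1].
  j=2: (¬left ∧ up) holds; no prefix to check → satisfied.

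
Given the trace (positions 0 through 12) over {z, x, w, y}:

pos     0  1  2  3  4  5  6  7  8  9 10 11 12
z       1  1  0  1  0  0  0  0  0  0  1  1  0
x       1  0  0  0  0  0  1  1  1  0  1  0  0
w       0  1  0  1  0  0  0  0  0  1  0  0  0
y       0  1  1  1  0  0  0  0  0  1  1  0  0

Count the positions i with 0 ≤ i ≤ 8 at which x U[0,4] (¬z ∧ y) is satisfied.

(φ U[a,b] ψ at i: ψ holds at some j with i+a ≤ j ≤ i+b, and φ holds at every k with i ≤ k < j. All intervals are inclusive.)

4

Evaluate at each i in [0,8]:
  i=0: ✗ (lhs fails at k=1 before rhs at j=2)
  i=1: ✗ (lhs fails at k=1 before rhs at j=2)
  i=2: ✓ (rhs at j=2)
  i=3: ✗ (no rhs in [3,7])
  i=4: ✗ (no rhs in [4,8])
  i=5: ✗ (lhs fails at k=5 before rhs at j=9)
  i=6: ✓ (rhs at j=9; lhs holds on [6,8])
  i=7: ✓ (rhs at j=9; lhs holds on [7,8])
  i=8: ✓ (rhs at j=9; lhs holds on [8,8])
Positions where it holds: {2, 6, 7, 8} → 4.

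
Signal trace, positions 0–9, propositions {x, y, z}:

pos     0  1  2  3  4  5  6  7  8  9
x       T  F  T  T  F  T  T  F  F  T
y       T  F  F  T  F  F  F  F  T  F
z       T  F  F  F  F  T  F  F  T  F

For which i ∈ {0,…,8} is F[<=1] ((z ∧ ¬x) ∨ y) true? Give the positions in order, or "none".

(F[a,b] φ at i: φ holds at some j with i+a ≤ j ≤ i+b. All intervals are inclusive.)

0, 2, 3, 7, 8

Evaluate at each i in [0,8]:
  i=0: ✓ (witness j=0)
  i=1: ✗ (none in [1,2])
  i=2: ✓ (witness j=3)
  i=3: ✓ (witness j=3)
  i=4: ✗ (none in [4,5])
  i=5: ✗ (none in [5,6])
  i=6: ✗ (none in [6,7])
  i=7: ✓ (witness j=8)
  i=8: ✓ (witness j=8)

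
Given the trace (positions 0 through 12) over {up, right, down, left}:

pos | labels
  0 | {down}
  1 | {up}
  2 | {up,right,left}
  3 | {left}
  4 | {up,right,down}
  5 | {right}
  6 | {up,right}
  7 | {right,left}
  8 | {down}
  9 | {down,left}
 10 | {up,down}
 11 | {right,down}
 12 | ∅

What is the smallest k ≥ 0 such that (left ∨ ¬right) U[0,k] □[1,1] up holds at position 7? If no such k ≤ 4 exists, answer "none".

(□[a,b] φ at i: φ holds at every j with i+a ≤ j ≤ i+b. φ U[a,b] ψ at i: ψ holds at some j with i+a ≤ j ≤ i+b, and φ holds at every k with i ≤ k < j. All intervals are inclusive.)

Need earliest j ≥ 7 with □[1,1] up, and (left ∨ ¬right) at every k in [7,j-1].
  j=7: rhs fails.
  j=8: rhs fails.
  j=9: rhs holds; lhs holds on [7,8]. k = 2.

2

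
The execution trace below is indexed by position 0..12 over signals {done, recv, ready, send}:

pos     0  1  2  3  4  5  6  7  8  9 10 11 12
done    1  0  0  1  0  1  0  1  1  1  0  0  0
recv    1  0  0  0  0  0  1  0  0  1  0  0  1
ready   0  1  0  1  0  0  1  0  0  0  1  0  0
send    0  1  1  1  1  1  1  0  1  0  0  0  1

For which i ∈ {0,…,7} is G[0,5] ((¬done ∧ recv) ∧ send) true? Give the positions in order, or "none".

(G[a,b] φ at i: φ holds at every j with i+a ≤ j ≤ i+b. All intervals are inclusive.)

none

Evaluate at each i in [0,7]:
  i=0: ✗ (fails at j=0)
  i=1: ✗ (fails at j=1)
  i=2: ✗ (fails at j=2)
  i=3: ✗ (fails at j=3)
  i=4: ✗ (fails at j=4)
  i=5: ✗ (fails at j=5)
  i=6: ✗ (fails at j=7)
  i=7: ✗ (fails at j=7)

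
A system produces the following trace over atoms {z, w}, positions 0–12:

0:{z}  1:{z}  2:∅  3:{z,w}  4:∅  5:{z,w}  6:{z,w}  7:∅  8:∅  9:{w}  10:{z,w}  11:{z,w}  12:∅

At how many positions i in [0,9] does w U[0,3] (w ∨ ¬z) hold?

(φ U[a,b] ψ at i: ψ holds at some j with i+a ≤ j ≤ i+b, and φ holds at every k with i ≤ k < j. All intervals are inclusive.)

8

Evaluate at each i in [0,9]:
  i=0: ✗ (lhs fails at k=0 before rhs at j=2)
  i=1: ✗ (lhs fails at k=1 before rhs at j=2)
  i=2: ✓ (rhs at j=2)
  i=3: ✓ (rhs at j=3)
  i=4: ✓ (rhs at j=4)
  i=5: ✓ (rhs at j=5)
  i=6: ✓ (rhs at j=6)
  i=7: ✓ (rhs at j=7)
  i=8: ✓ (rhs at j=8)
  i=9: ✓ (rhs at j=9)
Positions where it holds: {2, 3, 4, 5, 6, 7, 8, 9} → 8.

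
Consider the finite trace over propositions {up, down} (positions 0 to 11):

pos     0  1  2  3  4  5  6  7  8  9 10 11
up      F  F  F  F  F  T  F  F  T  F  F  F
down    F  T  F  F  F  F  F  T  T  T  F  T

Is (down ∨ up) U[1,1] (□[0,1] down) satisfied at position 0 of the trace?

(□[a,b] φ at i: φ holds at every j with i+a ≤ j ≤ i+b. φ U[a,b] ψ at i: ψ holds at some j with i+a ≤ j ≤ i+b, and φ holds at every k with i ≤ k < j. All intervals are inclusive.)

No

Need some j in [1,1] with □[0,1] down, and (down ∨ up) at every k in [0,j-1].
  j=1: □[0,1] down — fails at 2.
No j in the window works → until fails.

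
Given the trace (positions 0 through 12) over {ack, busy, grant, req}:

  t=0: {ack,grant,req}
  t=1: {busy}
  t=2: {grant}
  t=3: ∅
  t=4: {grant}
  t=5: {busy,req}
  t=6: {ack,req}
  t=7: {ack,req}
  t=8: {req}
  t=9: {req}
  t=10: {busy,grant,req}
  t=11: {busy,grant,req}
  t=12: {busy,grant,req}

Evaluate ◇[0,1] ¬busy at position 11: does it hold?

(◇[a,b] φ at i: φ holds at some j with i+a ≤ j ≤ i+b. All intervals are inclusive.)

Check ¬busy at each j in [11,12]:
  j=11: false
  j=12: false
No position in the window satisfies it → formula fails.

No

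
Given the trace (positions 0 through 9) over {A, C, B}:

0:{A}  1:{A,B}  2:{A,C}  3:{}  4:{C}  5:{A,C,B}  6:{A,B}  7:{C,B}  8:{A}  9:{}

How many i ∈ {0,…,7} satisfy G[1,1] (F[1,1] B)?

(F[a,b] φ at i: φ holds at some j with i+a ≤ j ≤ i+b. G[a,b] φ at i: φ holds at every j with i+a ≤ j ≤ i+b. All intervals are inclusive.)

Evaluate at each i in [0,7]:
  i=0: ✗ (fails at j=1)
  i=1: ✗ (fails at j=2)
  i=2: ✗ (fails at j=3)
  i=3: ✓ (all of [4,4])
  i=4: ✓ (all of [5,5])
  i=5: ✓ (all of [6,6])
  i=6: ✗ (fails at j=7)
  i=7: ✗ (fails at j=8)
Positions where it holds: {3, 4, 5} → 3.

3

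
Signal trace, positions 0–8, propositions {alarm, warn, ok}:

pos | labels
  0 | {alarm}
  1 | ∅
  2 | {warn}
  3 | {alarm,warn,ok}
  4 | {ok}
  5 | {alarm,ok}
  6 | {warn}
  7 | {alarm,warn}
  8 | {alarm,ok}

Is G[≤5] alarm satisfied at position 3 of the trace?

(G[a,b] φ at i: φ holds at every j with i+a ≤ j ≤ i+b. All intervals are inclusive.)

Does not hold

Check alarm at every j in [3,8]:
  j=3: true
  j=4: false
  j=5: true
  j=6: false
  j=7: true
  j=8: true
Fails at j=4 → formula fails.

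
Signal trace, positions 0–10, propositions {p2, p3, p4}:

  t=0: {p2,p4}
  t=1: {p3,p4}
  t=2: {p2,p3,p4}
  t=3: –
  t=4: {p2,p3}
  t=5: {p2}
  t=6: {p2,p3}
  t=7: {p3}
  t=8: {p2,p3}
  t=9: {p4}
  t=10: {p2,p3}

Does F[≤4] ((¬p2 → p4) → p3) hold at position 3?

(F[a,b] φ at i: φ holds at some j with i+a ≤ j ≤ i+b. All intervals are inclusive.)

Yes

Check ((¬p2 → p4) → p3) at each j in [3,7]:
  j=3: true
  j=4: true
  j=5: false
  j=6: true
  j=7: true
Found at j=3 → formula holds.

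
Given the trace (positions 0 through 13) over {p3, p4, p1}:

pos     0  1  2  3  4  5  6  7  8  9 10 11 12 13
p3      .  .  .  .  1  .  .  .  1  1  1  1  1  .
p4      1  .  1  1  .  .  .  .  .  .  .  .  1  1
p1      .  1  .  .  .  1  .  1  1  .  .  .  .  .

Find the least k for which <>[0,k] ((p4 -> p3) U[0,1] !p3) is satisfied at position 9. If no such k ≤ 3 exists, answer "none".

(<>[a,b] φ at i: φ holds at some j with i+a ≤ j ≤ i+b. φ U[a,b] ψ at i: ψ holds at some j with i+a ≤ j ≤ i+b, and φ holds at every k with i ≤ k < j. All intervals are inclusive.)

3

Scan j = 9,10,… for ((p4 -> p3) U[0,1] !p3):
  j=9: fails
  j=10: fails
  j=11: fails
  j=12: holds
First hit at j=12, so smallest k = 12-9 = 3.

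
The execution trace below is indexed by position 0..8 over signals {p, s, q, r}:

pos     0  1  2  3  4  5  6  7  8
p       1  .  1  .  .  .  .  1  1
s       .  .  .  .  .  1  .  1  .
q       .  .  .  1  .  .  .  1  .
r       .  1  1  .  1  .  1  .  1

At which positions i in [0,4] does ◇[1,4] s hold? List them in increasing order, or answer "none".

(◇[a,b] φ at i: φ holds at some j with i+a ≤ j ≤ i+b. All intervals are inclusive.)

1, 2, 3, 4

Evaluate at each i in [0,4]:
  i=0: ✗ (none in [1,4])
  i=1: ✓ (witness j=5)
  i=2: ✓ (witness j=5)
  i=3: ✓ (witness j=5)
  i=4: ✓ (witness j=5)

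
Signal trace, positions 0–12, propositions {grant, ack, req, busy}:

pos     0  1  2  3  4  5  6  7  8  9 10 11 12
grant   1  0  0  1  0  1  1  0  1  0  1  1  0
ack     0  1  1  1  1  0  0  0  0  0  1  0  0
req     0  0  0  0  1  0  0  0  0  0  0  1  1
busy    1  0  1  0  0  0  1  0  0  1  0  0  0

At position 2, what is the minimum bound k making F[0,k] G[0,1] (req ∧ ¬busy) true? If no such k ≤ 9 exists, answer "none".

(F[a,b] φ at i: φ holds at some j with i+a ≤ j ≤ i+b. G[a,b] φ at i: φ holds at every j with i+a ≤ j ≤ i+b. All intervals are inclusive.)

Scan j = 2,3,… for G[0,1] (req ∧ ¬busy):
  j=2: fails
  j=3: fails
  j=4: fails
  j=5: fails
  j=6: fails
  j=7: fails
  j=8: fails
  j=9: fails
  j=10: fails
  j=11: holds
First hit at j=11, so smallest k = 11-2 = 9.

9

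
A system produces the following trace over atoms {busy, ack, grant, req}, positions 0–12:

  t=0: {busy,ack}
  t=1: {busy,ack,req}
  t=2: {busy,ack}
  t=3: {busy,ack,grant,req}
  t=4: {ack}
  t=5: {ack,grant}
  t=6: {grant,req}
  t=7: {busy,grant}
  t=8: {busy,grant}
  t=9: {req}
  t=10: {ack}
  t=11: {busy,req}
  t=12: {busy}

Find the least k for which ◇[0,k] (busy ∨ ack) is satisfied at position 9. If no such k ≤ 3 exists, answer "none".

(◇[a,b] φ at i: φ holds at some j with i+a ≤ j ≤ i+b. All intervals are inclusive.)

1

Scan j = 9,10,… for (busy ∨ ack):
  j=9: fails
  j=10: holds
First hit at j=10, so smallest k = 10-9 = 1.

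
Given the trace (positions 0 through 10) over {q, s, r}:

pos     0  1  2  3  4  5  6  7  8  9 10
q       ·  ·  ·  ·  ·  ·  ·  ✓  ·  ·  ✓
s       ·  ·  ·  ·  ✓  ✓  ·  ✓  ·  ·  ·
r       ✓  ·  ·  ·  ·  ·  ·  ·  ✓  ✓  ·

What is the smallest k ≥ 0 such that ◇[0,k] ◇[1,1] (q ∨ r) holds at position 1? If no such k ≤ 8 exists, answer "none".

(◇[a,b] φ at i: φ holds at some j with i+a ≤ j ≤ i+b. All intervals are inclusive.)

5

Scan j = 1,2,… for ◇[1,1] (q ∨ r):
  j=1: fails
  j=2: fails
  j=3: fails
  j=4: fails
  j=5: fails
  j=6: holds
First hit at j=6, so smallest k = 6-1 = 5.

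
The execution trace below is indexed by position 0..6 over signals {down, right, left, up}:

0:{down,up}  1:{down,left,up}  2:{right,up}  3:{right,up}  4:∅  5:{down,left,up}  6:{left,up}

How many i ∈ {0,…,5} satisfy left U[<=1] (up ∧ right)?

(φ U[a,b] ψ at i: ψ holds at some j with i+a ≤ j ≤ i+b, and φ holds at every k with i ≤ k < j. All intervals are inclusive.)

3

Evaluate at each i in [0,5]:
  i=0: ✗ (no rhs in [0,1])
  i=1: ✓ (rhs at j=2; lhs holds on [1,1])
  i=2: ✓ (rhs at j=2)
  i=3: ✓ (rhs at j=3)
  i=4: ✗ (no rhs in [4,5])
  i=5: ✗ (no rhs in [5,6])
Positions where it holds: {1, 2, 3} → 3.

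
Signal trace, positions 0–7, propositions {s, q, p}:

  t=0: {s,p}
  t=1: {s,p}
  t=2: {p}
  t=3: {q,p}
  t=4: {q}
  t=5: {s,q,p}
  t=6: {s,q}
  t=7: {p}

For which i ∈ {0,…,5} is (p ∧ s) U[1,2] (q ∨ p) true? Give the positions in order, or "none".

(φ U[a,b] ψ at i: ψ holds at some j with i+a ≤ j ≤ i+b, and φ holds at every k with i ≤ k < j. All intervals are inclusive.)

0, 1, 5

Evaluate at each i in [0,5]:
  i=0: ✓ (rhs at j=1; lhs holds on [0,0])
  i=1: ✓ (rhs at j=2; lhs holds on [1,1])
  i=2: ✗ (lhs fails at k=2 before rhs at j=3)
  i=3: ✗ (lhs fails at k=3 before rhs at j=4)
  i=4: ✗ (lhs fails at k=4 before rhs at j=5)
  i=5: ✓ (rhs at j=6; lhs holds on [5,5])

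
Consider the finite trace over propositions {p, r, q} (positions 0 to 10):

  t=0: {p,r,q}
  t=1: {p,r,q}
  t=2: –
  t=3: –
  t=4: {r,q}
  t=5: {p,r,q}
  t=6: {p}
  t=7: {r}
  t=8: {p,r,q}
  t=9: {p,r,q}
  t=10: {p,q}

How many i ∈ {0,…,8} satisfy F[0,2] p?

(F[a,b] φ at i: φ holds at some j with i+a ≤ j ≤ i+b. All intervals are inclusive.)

8

Evaluate at each i in [0,8]:
  i=0: ✓ (witness j=0)
  i=1: ✓ (witness j=1)
  i=2: ✗ (none in [2,4])
  i=3: ✓ (witness j=5)
  i=4: ✓ (witness j=5)
  i=5: ✓ (witness j=5)
  i=6: ✓ (witness j=6)
  i=7: ✓ (witness j=8)
  i=8: ✓ (witness j=8)
Positions where it holds: {0, 1, 3, 4, 5, 6, 7, 8} → 8.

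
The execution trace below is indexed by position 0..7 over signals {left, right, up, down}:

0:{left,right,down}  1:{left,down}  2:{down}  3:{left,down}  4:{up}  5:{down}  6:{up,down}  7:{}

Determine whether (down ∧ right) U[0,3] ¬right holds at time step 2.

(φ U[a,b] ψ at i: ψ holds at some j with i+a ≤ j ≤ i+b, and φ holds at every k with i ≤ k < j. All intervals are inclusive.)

Need some j in [2,5] with ¬right, and (down ∧ right) at every k in [2,j-1].
  j=2: ¬right holds; no prefix to check → satisfied.

True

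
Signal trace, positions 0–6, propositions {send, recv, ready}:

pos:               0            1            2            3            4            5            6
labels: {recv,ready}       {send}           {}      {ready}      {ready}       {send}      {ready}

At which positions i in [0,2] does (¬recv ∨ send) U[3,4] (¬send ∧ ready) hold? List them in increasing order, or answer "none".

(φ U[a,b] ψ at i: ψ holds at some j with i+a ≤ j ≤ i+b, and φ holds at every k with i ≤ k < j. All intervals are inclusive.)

1, 2

Evaluate at each i in [0,2]:
  i=0: ✗ (lhs fails at k=0 before rhs at j=3)
  i=1: ✓ (rhs at j=4; lhs holds on [1,3])
  i=2: ✓ (rhs at j=6; lhs holds on [2,5])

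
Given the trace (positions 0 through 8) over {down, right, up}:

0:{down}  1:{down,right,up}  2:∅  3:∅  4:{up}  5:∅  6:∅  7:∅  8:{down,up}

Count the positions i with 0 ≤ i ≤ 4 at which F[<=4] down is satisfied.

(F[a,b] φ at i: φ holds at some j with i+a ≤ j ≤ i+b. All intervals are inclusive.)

Evaluate at each i in [0,4]:
  i=0: ✓ (witness j=0)
  i=1: ✓ (witness j=1)
  i=2: ✗ (none in [2,6])
  i=3: ✗ (none in [3,7])
  i=4: ✓ (witness j=8)
Positions where it holds: {0, 1, 4} → 3.

3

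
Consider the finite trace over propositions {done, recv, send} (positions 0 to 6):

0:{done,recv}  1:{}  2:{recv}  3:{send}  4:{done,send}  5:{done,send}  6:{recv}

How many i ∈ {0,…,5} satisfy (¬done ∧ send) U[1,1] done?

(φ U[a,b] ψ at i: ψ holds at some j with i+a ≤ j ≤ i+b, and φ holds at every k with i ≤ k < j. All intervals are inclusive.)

Evaluate at each i in [0,5]:
  i=0: ✗ (no rhs in [1,1])
  i=1: ✗ (no rhs in [2,2])
  i=2: ✗ (no rhs in [3,3])
  i=3: ✓ (rhs at j=4; lhs holds on [3,3])
  i=4: ✗ (lhs fails at k=4 before rhs at j=5)
  i=5: ✗ (no rhs in [6,6])
Positions where it holds: {3} → 1.

1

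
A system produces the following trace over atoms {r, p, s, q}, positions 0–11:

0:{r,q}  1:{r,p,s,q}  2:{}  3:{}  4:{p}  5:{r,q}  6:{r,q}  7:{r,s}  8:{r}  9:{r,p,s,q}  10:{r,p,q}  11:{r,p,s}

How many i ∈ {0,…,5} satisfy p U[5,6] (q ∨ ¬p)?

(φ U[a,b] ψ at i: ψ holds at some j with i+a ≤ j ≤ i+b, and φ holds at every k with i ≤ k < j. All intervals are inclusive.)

0

Evaluate at each i in [0,5]:
  i=0: ✗ (lhs fails at k=0 before rhs at j=5)
  i=1: ✗ (lhs fails at k=2 before rhs at j=6)
  i=2: ✗ (lhs fails at k=2 before rhs at j=7)
  i=3: ✗ (lhs fails at k=3 before rhs at j=8)
  i=4: ✗ (lhs fails at k=5 before rhs at j=9)
  i=5: ✗ (lhs fails at k=5 before rhs at j=10)
Positions where it holds: {} → 0.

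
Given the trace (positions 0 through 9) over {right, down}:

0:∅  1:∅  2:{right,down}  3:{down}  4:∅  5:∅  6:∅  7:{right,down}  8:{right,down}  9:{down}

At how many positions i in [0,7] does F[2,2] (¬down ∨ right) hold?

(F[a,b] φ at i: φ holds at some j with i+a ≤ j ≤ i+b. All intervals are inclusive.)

Evaluate at each i in [0,7]:
  i=0: ✓ (witness j=2)
  i=1: ✗ (none in [3,3])
  i=2: ✓ (witness j=4)
  i=3: ✓ (witness j=5)
  i=4: ✓ (witness j=6)
  i=5: ✓ (witness j=7)
  i=6: ✓ (witness j=8)
  i=7: ✗ (none in [9,9])
Positions where it holds: {0, 2, 3, 4, 5, 6} → 6.

6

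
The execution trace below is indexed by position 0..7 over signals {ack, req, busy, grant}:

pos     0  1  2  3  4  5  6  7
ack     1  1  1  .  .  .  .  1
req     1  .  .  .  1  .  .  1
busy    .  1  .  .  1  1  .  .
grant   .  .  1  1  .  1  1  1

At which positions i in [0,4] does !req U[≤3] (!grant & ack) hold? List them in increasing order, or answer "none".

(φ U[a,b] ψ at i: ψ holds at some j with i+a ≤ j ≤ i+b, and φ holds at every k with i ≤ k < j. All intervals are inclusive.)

Evaluate at each i in [0,4]:
  i=0: ✓ (rhs at j=0)
  i=1: ✓ (rhs at j=1)
  i=2: ✗ (no rhs in [2,5])
  i=3: ✗ (no rhs in [3,6])
  i=4: ✗ (no rhs in [4,7])

0, 1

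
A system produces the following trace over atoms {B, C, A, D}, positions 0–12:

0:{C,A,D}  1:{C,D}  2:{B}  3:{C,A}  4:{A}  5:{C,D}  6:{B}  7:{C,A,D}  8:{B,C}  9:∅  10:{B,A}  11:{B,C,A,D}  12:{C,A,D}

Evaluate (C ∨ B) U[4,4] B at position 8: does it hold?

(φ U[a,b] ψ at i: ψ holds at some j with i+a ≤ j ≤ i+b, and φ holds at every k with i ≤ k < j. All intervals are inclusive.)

No

Need some j in [12,12] with B, and (C ∨ B) at every k in [8,j-1].
  j=12: B false.
No j in the window works → until fails.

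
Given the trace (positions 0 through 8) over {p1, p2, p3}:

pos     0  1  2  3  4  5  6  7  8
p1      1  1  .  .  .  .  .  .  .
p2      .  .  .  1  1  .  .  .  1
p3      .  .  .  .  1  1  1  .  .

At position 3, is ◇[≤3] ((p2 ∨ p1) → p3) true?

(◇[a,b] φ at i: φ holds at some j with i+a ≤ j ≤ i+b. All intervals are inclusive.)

True

Check ((p2 ∨ p1) → p3) at each j in [3,6]:
  j=3: false
  j=4: true
  j=5: true
  j=6: true
Found at j=4 → formula holds.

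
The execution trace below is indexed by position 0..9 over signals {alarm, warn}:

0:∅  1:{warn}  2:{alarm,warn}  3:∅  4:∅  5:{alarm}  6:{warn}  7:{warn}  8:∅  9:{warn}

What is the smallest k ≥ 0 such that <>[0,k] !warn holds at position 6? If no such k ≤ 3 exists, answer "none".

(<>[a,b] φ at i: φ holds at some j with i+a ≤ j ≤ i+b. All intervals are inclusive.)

Scan j = 6,7,… for !warn:
  j=6: fails
  j=7: fails
  j=8: holds
First hit at j=8, so smallest k = 8-6 = 2.

2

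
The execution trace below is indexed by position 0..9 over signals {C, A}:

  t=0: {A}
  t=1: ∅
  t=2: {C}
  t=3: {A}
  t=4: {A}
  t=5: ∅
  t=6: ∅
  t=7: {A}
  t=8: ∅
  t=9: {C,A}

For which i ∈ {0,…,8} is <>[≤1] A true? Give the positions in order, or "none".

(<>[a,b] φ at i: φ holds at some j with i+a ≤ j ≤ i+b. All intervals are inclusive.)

Evaluate at each i in [0,8]:
  i=0: ✓ (witness j=0)
  i=1: ✗ (none in [1,2])
  i=2: ✓ (witness j=3)
  i=3: ✓ (witness j=3)
  i=4: ✓ (witness j=4)
  i=5: ✗ (none in [5,6])
  i=6: ✓ (witness j=7)
  i=7: ✓ (witness j=7)
  i=8: ✓ (witness j=9)

0, 2, 3, 4, 6, 7, 8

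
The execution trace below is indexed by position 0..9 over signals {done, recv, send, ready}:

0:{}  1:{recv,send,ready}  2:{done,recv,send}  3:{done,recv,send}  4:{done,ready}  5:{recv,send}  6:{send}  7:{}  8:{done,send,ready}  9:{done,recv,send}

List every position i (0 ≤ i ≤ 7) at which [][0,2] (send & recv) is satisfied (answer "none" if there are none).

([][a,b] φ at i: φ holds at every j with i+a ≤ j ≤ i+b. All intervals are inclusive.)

Evaluate at each i in [0,7]:
  i=0: ✗ (fails at j=0)
  i=1: ✓ (all of [1,3])
  i=2: ✗ (fails at j=4)
  i=3: ✗ (fails at j=4)
  i=4: ✗ (fails at j=4)
  i=5: ✗ (fails at j=6)
  i=6: ✗ (fails at j=6)
  i=7: ✗ (fails at j=7)

1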